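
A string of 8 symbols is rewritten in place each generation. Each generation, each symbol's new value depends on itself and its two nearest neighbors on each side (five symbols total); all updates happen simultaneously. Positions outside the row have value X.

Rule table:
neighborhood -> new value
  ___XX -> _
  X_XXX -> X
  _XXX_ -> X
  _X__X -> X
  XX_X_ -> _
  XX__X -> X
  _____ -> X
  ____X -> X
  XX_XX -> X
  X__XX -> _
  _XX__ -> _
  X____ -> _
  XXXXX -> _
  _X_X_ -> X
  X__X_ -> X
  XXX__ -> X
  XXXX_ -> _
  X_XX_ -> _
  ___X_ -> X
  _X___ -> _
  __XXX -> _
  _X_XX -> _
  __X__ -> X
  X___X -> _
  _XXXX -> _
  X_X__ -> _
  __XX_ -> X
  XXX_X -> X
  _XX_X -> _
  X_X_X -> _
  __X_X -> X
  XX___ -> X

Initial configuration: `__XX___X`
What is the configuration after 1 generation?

X_X_X___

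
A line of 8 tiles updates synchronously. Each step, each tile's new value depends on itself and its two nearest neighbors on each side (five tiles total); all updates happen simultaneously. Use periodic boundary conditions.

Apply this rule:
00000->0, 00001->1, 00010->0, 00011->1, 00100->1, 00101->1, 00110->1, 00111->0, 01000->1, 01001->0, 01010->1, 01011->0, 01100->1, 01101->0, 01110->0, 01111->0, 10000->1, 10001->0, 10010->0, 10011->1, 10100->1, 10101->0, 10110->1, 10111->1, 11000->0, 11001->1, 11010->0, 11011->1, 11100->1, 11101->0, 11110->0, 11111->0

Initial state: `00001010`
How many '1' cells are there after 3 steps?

10101111
00001000
00101110
count of 1: 4

4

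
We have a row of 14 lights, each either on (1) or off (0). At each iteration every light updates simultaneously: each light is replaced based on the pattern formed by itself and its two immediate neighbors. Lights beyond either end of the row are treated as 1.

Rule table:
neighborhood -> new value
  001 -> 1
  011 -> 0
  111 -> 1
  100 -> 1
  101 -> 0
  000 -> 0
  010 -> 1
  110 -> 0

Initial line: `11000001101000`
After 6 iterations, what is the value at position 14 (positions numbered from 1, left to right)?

1

10100010001101
00110111010000
11000010011001
10100111100110
00111011011000
11010000000101
position 14 holds 1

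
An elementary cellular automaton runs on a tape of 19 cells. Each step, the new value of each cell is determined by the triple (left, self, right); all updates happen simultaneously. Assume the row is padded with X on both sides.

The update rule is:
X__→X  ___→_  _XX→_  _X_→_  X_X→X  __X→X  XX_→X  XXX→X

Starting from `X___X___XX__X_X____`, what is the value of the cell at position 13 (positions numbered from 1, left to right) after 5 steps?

_

step 1: XX_X_X_X_XXX_X_X__X
step 2: XXX_X_X_X_XXX_X_XX_
step 3: XXXX_X_X_X_XXX_X_XX
step 4: XXXXX_X_X_X_XXX_X_X
step 5: XXXXXX_X_X_X_XXX_X_
position 13 holds _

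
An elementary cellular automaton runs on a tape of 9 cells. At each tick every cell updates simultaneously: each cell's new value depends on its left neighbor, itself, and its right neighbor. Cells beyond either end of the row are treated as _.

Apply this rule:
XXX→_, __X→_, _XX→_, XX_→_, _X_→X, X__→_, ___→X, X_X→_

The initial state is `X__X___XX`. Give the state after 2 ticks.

X__X_X_XX

X__X_X___
X__X_X_XX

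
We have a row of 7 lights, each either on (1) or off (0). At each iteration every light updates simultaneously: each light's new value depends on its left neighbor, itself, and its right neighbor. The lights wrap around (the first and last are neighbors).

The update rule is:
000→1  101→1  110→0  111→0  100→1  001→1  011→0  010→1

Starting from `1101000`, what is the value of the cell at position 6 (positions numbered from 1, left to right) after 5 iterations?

1

iteration 1: 0011111
iteration 2: 1100000
iteration 3: 0011111  (repeats iteration 1; period 2)
iteration 5: 0011111
position 6 holds 1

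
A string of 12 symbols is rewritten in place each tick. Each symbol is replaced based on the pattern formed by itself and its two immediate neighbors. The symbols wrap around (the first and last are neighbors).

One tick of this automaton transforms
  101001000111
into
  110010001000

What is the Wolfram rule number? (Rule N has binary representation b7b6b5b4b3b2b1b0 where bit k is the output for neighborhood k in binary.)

98

position 10: 111 → 0  (bit 7 = 0)
position 0: 110 → 1  (bit 6 = 1)
position 1: 101 → 1  (bit 5 = 1)
position 3: 100 → 0  (bit 4 = 0)
position 9: 011 → 0  (bit 3 = 0)
position 2: 010 → 0  (bit 2 = 0)
position 4: 001 → 1  (bit 1 = 1)
position 7: 000 → 0  (bit 0 = 0)
bits b7..b0 = 01100010 = 98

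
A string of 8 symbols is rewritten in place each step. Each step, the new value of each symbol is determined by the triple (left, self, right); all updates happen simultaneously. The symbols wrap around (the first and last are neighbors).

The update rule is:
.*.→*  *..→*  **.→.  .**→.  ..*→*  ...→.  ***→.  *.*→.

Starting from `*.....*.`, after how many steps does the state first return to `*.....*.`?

4

**...**.
..*.*...
.**.**..
*.....*.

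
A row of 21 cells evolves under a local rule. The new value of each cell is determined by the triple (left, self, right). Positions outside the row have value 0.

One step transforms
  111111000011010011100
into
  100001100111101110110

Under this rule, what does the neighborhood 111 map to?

At position 1 the neighborhood is 111; the next row has 0 there.

0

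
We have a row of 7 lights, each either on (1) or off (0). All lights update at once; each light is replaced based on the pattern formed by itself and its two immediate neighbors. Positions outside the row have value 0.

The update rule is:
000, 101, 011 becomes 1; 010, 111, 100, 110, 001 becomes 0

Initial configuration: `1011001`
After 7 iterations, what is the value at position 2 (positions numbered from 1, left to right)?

0

0110000
0100111
0000100
1110001
1000100
0010001
1000100
position 2 holds 0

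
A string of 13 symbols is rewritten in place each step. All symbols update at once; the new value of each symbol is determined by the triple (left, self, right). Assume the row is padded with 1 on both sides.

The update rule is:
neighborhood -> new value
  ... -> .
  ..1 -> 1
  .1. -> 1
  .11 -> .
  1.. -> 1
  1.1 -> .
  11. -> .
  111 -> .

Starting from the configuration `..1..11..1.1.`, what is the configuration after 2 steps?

.....11....1.

step 1: 11111..111.1.
step 2: .....11....1.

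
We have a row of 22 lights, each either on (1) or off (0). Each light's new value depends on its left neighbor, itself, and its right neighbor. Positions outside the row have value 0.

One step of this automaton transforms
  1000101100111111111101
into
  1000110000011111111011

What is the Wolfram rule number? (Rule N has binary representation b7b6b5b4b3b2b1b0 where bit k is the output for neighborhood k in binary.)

164

position 11: 111 → 1  (bit 7 = 1)
position 7: 110 → 0  (bit 6 = 0)
position 5: 101 → 1  (bit 5 = 1)
position 1: 100 → 0  (bit 4 = 0)
position 6: 011 → 0  (bit 3 = 0)
position 0: 010 → 1  (bit 2 = 1)
position 3: 001 → 0  (bit 1 = 0)
position 2: 000 → 0  (bit 0 = 0)
bits b7..b0 = 10100100 = 164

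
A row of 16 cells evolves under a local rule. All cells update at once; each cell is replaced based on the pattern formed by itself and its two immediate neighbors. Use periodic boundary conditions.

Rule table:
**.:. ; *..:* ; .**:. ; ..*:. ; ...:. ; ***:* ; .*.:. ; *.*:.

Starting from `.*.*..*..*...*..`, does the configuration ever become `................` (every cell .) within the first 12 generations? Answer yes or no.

no

....*..*..*...*.
.....*..*..*...*
*.....*..*..*...
.*.....*..*..*..
..*.....*..*..*.
...*.....*..*..*
*...*.....*..*..
.*...*.....*..*.
..*...*.....*..*
*..*...*.....*..
.*..*...*.....*.
..*..*...*.....*
generation 12 is ..*..*...*.....*, still not uniform .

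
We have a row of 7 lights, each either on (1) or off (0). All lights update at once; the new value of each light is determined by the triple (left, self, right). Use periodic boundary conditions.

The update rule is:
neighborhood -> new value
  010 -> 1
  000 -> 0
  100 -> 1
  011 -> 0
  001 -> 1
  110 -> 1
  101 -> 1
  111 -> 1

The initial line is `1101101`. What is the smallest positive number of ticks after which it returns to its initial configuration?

7

tick 1: 1110110
tick 2: 0111011
tick 3: 1011101
tick 4: 1101110
tick 5: 0110111
tick 6: 1011011
tick 7: 1101101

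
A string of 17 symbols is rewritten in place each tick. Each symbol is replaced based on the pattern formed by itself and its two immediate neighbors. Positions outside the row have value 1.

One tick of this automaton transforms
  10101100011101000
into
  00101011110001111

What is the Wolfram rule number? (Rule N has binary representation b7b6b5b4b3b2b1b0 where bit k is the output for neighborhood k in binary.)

31

position 10: 111 → 0  (bit 7 = 0)
position 0: 110 → 0  (bit 6 = 0)
position 1: 101 → 0  (bit 5 = 0)
position 6: 100 → 1  (bit 4 = 1)
position 4: 011 → 1  (bit 3 = 1)
position 2: 010 → 1  (bit 2 = 1)
position 8: 001 → 1  (bit 1 = 1)
position 7: 000 → 1  (bit 0 = 1)
bits b7..b0 = 00011111 = 31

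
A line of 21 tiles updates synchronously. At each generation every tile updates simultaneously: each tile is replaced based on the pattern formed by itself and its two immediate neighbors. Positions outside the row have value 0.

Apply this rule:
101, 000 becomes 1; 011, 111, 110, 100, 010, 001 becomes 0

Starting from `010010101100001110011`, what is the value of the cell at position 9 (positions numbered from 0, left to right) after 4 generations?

000001010001100000000
111100100100001111111
000000000001100000000
111111111100001111111
position 9 holds 1

1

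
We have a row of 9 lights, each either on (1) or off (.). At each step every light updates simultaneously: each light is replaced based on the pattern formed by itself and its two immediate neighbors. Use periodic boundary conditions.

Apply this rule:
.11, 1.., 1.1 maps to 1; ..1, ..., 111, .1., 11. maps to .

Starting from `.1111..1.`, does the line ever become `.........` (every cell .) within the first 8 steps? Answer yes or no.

no

step 1: .1...1..1
step 2: 1.1...1..
step 3: .1.1...1.
step 4: ..1.1...1
step 5: 1..1.1...
step 6: .1..1.1..
step 7: ..1..1.1.
step 8: ...1..1.1
step 8 is ...1..1.1, still not uniform .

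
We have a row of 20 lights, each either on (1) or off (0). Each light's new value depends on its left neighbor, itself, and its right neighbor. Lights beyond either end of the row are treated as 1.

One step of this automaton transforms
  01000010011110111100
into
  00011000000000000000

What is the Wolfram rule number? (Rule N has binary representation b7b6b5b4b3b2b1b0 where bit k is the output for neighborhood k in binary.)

1

position 10: 111 → 0  (bit 7 = 0)
position 12: 110 → 0  (bit 6 = 0)
position 0: 101 → 0  (bit 5 = 0)
position 2: 100 → 0  (bit 4 = 0)
position 9: 011 → 0  (bit 3 = 0)
position 1: 010 → 0  (bit 2 = 0)
position 5: 001 → 0  (bit 1 = 0)
position 3: 000 → 1  (bit 0 = 1)
bits b7..b0 = 00000001 = 1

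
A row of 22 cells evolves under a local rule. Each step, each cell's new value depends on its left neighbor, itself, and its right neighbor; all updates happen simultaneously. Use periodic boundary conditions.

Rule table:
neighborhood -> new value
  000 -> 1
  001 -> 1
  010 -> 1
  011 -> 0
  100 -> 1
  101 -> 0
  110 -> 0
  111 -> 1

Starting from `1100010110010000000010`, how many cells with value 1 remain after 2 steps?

0011110001111111111110
1101101110111111111101
count of 1: 18

18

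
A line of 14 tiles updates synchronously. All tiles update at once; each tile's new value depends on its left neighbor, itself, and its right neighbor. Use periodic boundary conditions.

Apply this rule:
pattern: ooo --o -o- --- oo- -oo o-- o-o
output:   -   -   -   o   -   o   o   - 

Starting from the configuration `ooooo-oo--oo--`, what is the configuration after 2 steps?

-oooo---------

o-----o-o-o-o-
-oooo---------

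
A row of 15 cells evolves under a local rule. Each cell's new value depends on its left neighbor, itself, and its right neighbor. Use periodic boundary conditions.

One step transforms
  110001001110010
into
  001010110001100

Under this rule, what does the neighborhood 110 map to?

0

At position 1 the neighborhood is 110; the next row has 0 there.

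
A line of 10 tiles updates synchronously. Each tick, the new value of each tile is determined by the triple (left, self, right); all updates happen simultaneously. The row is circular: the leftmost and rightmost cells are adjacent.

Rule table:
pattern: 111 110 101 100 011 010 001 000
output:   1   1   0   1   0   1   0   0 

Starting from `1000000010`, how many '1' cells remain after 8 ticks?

1100000010
0110000010
0011000011
1001100001
1100110000
0110011000
0011001100
0001100110
count of 1: 4

4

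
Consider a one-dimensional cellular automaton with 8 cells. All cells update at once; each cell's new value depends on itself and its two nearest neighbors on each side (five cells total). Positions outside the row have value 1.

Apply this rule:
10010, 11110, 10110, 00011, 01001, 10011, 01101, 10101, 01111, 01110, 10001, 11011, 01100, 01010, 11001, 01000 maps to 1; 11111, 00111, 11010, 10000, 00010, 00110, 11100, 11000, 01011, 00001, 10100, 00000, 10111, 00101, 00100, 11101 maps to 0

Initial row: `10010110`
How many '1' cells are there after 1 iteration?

01100111
count of 1: 5

5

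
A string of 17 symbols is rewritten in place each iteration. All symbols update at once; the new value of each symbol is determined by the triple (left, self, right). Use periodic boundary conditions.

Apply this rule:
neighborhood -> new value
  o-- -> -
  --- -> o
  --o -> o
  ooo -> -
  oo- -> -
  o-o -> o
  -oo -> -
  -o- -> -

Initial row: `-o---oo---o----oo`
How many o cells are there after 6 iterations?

o--oo---oo--ooo--
--o---oo---o----o
-o--oo---oo--ooo-
o--o---oo---o----
--o--oo---oo--ooo
-o--o---oo---o---
count of o: 5

5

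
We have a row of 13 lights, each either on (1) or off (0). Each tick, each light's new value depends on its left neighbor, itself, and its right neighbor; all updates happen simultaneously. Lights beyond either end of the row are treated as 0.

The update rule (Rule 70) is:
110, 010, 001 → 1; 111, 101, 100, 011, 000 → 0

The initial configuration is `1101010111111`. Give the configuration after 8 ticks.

tick 1: 0101010000001
tick 2: 1101010000011
tick 3: 0101010000101
tick 4: 1101010001101
tick 5: 0101010010101
tick 6: 1101010110101
tick 7: 0101010010101  (repeats tick 5; period 2)
tick 8: 1101010110101

1101010110101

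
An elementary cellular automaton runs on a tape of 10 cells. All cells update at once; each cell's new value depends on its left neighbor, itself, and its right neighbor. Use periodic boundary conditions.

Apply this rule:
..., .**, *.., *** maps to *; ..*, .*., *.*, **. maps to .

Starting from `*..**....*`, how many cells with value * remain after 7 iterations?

6

iteration 1: .*.*.***.*
iteration 2: .....**...
iteration 3: ****.*.***
iteration 4: ***....***
iteration 5: **.***.***
iteration 6: *..**..***
iteration 7: .*.*.*.***
count of *: 6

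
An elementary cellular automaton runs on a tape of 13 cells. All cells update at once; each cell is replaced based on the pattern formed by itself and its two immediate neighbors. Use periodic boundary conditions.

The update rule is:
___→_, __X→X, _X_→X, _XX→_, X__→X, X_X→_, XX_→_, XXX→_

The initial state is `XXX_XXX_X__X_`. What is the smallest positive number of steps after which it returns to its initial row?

5

________XXXX_
_______X____X
X_____XXX__XX
_X___X___XX__
XXX_XXX_X__X_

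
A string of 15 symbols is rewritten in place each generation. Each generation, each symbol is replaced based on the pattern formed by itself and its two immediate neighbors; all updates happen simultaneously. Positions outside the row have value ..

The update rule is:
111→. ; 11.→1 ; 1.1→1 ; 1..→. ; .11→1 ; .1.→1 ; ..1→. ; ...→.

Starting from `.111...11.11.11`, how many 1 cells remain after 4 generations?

.1.1...11111111
.111...1......1
.1.1...1......1
.111...1......1
count of 1: 5

5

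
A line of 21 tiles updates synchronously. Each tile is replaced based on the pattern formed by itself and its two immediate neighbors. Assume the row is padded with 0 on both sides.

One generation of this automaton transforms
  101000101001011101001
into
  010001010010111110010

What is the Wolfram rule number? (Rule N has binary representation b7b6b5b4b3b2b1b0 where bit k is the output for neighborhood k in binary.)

234

position 14: 111 → 1  (bit 7 = 1)
position 15: 110 → 1  (bit 6 = 1)
position 1: 101 → 1  (bit 5 = 1)
position 3: 100 → 0  (bit 4 = 0)
position 13: 011 → 1  (bit 3 = 1)
position 0: 010 → 0  (bit 2 = 0)
position 5: 001 → 1  (bit 1 = 1)
position 4: 000 → 0  (bit 0 = 0)
bits b7..b0 = 11101010 = 234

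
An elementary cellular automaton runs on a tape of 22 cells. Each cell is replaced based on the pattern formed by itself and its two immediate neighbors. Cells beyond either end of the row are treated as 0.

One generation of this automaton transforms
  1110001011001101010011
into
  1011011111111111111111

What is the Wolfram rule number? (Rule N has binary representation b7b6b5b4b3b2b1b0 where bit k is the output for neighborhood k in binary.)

126

position 1: 111 → 0  (bit 7 = 0)
position 2: 110 → 1  (bit 6 = 1)
position 7: 101 → 1  (bit 5 = 1)
position 3: 100 → 1  (bit 4 = 1)
position 0: 011 → 1  (bit 3 = 1)
position 6: 010 → 1  (bit 2 = 1)
position 5: 001 → 1  (bit 1 = 1)
position 4: 000 → 0  (bit 0 = 0)
bits b7..b0 = 01111110 = 126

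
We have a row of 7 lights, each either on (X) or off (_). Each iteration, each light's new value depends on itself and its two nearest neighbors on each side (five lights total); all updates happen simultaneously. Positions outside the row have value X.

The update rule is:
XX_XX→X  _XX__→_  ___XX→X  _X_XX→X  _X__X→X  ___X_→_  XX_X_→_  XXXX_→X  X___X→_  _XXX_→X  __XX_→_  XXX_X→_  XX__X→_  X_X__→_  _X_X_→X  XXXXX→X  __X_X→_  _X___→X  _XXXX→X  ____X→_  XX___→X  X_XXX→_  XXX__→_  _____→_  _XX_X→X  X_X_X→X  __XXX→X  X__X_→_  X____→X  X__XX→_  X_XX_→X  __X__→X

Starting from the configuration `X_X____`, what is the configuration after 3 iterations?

__XXXXX

iteration 1: ___XX_X
iteration 2: X_X_XX_
iteration 3: __XXXXX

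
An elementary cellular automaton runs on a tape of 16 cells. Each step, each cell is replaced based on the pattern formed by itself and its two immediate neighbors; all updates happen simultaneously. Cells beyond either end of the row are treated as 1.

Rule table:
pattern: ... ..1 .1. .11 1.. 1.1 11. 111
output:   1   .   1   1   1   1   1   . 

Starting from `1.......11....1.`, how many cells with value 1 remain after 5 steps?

step 1: 1111111.11111.11
step 2: ......111...111.
step 3: 11111.1.111.1.11
step 4: ....11111.11111.
step 5: 111.1...111...11
count of 1: 9

9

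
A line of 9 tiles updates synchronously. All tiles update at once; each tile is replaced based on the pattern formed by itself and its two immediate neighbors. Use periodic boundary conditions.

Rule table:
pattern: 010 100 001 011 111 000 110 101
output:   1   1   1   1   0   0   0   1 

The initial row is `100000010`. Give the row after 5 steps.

001001100

110000111
001001100
011111010
110000111  (repeats step 1; period 3)
step 5: 001001100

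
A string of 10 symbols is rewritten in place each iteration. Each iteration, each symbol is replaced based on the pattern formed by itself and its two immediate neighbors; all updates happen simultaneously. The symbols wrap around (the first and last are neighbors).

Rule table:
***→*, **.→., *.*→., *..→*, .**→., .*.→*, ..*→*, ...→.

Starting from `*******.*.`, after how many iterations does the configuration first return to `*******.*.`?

.*****..*.
*.***.****
...*...***
*.***.*.*.
*..*..*.*.
*******.*.

6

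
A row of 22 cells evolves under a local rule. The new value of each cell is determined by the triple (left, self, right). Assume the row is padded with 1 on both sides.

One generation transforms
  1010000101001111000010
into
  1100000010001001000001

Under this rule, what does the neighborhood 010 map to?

At position 2 the neighborhood is 010; the next row has 0 there.

0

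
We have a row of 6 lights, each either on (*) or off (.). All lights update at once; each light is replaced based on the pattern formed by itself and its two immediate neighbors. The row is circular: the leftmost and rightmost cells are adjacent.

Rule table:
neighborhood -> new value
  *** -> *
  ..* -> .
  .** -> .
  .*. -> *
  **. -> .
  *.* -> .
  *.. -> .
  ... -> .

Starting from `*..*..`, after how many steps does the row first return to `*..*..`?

*..*..

1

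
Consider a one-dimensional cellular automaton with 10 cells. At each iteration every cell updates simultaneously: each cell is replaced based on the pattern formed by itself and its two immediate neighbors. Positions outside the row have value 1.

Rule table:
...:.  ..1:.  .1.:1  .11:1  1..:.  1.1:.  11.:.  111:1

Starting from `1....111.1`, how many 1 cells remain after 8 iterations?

.....11..1
.....1...1
.....1...1  (fixed point — unchanged through iteration 8)
count of 1: 2

2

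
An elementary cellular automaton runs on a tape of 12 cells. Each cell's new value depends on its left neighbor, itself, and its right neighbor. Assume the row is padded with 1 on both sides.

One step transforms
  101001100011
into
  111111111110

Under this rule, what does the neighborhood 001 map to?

At position 4 the neighborhood is 001; the next row has 1 there.

1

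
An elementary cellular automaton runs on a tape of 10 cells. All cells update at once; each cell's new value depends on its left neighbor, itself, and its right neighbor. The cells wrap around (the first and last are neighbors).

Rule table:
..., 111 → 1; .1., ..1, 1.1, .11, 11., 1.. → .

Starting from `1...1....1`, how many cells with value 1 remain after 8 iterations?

3

iteration 1: ..1...11..
iteration 2: 1...1....1  (repeats iteration 0; period 2)
iteration 8: 1...1....1
count of 1: 3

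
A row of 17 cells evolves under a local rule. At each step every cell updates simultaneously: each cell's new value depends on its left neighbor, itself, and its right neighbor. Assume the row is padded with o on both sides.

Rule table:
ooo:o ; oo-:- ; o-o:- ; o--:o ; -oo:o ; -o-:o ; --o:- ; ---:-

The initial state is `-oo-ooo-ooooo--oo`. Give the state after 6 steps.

-oo-o-o-o--o-o-oo

-o--oo--oooo-o-oo
-oo-o-o-ooo--o-oo
-o--o-o-oo-o-o-oo
-oo-o-o-o--o-o-oo
-o--o-o-oo-o-o-oo  (repeats step 3; period 2)
step 6: -oo-o-o-o--o-o-oo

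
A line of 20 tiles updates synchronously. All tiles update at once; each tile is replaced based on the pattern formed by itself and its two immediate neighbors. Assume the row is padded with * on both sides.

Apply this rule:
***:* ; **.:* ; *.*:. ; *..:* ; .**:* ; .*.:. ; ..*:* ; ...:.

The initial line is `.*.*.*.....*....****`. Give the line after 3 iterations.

**..*.....*.********

......*...*.*..*****
*....*.*.*...*******
**..*.....*.********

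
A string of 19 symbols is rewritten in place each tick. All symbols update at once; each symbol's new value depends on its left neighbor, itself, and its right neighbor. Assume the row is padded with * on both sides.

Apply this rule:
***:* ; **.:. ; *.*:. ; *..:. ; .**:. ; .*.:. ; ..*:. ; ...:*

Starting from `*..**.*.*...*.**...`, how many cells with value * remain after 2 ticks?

..........*......*.
.********...****...
count of *: 12

12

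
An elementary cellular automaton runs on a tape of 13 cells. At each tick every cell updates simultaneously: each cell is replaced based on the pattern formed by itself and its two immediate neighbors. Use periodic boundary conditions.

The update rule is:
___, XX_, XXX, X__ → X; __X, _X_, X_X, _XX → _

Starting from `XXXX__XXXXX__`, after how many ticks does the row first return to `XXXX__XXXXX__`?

_XXXX__XXXXX_
__XXXX__XXXXX
X__XXXX__XXXX
XX__XXXX__XXX
XXX__XXXX__XX
XXXX__XXXX__X
XXXXX__XXXX__
_XXXXX__XXXX_
__XXXXX__XXXX
X__XXXXX__XXX
XX__XXXXX__XX
XXX__XXXXX__X
XXXX__XXXXX__

13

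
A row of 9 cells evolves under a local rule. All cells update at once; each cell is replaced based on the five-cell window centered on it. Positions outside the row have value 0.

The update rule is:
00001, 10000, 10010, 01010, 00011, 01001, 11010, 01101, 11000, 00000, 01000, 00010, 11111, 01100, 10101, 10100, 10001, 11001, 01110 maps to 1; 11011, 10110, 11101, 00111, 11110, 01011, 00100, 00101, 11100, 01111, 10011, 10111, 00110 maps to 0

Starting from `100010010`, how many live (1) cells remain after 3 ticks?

011101101
101000111
011111010
count of 1: 6

6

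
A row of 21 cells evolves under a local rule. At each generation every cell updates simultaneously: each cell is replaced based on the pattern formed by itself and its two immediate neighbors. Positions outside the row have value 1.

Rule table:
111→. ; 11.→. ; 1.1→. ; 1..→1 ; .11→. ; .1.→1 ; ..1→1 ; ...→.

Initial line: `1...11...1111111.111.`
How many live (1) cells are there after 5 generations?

4

generation 1: .1.1..1.1............
generation 2: .1.1111.11..........1
generation 3: .1........1........1.
generation 4: .11......111......11.
generation 5: ...1....1...1....1...
count of 1: 4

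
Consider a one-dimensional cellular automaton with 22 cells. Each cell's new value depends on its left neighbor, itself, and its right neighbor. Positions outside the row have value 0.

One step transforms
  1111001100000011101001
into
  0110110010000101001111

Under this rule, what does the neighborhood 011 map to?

At position 0 the neighborhood is 011; the next row has 0 there.

0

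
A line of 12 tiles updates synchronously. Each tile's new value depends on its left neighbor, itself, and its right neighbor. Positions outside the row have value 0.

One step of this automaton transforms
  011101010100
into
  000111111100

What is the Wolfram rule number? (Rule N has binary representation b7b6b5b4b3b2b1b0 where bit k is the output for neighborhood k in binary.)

position 2: 111 → 0  (bit 7 = 0)
position 3: 110 → 1  (bit 6 = 1)
position 4: 101 → 1  (bit 5 = 1)
position 10: 100 → 0  (bit 4 = 0)
position 1: 011 → 0  (bit 3 = 0)
position 5: 010 → 1  (bit 2 = 1)
position 0: 001 → 0  (bit 1 = 0)
position 11: 000 → 0  (bit 0 = 0)
bits b7..b0 = 01100100 = 100

100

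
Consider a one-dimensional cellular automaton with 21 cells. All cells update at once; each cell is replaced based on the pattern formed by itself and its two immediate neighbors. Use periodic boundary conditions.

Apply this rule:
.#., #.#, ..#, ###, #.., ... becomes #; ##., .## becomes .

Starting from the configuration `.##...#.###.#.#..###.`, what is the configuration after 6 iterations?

.#.########.#..#.#.#.

#..#####.#.######.#.#
.##.###.###.####.###.
#..#.#.#.#.#.##.#.#.#
.############..#####.
#.##########.##.###.#
.#.########.#..#.#.#.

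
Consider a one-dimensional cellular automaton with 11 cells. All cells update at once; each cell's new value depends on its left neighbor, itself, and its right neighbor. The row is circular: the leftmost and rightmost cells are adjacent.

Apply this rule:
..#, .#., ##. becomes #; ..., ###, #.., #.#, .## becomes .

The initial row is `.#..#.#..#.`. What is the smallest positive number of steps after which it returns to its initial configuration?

2

##.##.#.##.
.#..#.#..#.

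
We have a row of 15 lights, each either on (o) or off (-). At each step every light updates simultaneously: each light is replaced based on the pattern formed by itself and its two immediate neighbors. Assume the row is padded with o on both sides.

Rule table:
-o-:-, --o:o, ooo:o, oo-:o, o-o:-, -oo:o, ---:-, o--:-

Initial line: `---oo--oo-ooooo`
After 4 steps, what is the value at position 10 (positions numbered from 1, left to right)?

--ooo-ooo-ooooo
-oooo-ooo-ooooo
-oooo-ooo-ooooo  (fixed point — unchanged through step 4)
position 10 holds -

-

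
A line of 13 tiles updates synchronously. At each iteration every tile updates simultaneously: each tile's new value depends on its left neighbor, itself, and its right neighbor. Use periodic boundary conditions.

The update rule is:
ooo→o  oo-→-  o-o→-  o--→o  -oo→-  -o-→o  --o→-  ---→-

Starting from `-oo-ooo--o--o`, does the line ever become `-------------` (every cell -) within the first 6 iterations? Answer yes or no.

no

-----o-o-oo-o
o----o-o----o
-o---o-oo----
-oo--o---o---
---o-oo--oo--
---o---o---o-
iteration 6 is ---o---o---o-, still not uniform -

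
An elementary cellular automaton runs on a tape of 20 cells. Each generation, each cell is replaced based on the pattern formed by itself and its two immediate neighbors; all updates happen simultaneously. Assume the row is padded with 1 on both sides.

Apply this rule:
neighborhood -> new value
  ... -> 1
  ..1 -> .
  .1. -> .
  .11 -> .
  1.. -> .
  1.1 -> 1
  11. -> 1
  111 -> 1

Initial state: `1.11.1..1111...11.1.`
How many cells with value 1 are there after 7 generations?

generation 1: 11.11....111.1..11.1
generation 2: 111.1.11..111....11.
generation 3: 1111.1.1...11.11..11
generation 4: 11111.1..1..11.1...1
generation 5: 111111.......11..1..
generation 6: 111111.11111..1.....
generation 7: 1111111.1111....111.
count of 1: 14

14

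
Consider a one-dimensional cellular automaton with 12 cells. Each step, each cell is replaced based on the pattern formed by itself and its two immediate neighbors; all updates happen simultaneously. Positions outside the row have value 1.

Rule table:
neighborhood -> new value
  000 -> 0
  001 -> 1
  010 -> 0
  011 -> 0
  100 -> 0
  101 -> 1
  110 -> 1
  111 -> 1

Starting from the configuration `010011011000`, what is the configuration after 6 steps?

111110101010

step 1: 100101101001
step 2: 101010110010
step 3: 110101010101
step 4: 111010101010
step 5: 111101010101
step 6: 111110101010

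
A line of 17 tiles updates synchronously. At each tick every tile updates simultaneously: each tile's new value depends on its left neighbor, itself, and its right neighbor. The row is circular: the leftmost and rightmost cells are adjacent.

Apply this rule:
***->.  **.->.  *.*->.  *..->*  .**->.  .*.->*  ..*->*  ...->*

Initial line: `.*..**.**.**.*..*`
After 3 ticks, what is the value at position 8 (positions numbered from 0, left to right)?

.***.........****
....*********....
****.........****
position 8 holds .

.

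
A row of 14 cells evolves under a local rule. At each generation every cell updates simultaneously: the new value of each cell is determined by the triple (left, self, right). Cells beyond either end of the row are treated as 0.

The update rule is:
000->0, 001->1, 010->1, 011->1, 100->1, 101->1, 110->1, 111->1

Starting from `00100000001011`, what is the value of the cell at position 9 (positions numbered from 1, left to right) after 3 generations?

1

01110000011111
11111000111111
11111101111111
position 9 holds 1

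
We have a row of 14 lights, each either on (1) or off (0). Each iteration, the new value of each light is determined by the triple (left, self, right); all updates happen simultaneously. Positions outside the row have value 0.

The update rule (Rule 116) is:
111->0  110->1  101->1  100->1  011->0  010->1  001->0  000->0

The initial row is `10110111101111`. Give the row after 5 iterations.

00001101100001

11011000110001
01101100011001
00110110001101
00011011000111
00001101100001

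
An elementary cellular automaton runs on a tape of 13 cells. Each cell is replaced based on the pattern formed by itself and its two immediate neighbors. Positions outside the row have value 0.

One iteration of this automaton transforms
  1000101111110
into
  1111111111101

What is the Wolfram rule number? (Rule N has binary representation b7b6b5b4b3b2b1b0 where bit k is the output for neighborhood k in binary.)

position 7: 111 → 1  (bit 7 = 1)
position 11: 110 → 0  (bit 6 = 0)
position 5: 101 → 1  (bit 5 = 1)
position 1: 100 → 1  (bit 4 = 1)
position 6: 011 → 1  (bit 3 = 1)
position 0: 010 → 1  (bit 2 = 1)
position 3: 001 → 1  (bit 1 = 1)
position 2: 000 → 1  (bit 0 = 1)
bits b7..b0 = 10111111 = 191

191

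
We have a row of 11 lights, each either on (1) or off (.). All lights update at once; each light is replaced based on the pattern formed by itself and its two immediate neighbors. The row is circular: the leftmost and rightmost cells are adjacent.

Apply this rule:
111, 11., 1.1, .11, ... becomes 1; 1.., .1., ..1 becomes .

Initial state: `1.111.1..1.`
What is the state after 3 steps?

111111111..

.11111....1
111111.11..
111111111..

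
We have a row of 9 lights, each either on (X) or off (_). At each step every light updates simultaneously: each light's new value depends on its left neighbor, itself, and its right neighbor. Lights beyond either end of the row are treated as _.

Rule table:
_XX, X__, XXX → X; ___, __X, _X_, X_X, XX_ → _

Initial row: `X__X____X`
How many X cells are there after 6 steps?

1

_X__X____
__X__X___
___X__X__
____X__X_
_____X__X
______X__
count of X: 1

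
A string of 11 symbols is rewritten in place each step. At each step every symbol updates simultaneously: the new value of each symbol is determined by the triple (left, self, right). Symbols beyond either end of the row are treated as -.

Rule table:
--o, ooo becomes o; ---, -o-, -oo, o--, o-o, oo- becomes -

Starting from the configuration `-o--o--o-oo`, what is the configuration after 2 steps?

--o--o-----

step 1: o--o--o----
step 2: --o--o-----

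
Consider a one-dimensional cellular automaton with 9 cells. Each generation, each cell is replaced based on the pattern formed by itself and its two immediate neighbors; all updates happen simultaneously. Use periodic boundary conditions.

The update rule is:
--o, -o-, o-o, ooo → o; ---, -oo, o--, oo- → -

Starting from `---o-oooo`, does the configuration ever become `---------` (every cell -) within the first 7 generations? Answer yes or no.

--ooo-oo-
-o-o-o---
oooooo---
-oooo---o
o-oo---oo
-o----o-o
oo---oooo
generation 7 is oo---oooo, still not uniform -

no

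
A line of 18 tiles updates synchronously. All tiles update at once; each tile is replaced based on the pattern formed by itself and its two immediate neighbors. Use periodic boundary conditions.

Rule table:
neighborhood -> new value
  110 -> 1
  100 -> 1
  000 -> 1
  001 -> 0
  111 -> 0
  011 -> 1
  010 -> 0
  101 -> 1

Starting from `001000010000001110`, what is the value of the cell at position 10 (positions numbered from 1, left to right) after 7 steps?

0

step 1: 100111001111101011
step 2: 110101101000110110
step 3: 111011110110111111
step 4: 001110011111100000
step 5: 101011010000111111
step 6: 110111101110100000
step 7: 111100111011011110
position 10 holds 0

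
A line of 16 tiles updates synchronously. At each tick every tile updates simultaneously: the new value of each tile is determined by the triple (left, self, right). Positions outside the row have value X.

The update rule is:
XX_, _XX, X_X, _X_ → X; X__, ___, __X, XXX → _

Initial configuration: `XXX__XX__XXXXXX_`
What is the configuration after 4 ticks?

__X__XX__X____X_

tick 1: __X__XX__X____XX
tick 2: __X__XX__X____X_
tick 3: __X__XX__X____XX  (repeats tick 1; period 2)
tick 4: __X__XX__X____X_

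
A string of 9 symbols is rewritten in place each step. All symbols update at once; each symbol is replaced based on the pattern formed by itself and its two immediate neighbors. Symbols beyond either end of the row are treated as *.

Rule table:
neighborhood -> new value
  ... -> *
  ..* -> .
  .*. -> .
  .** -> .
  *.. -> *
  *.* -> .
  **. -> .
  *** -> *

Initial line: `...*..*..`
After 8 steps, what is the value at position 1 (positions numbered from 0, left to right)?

.

step 1: **..*..*.
step 2: *.*..*...
step 3: ...*..**.
step 4: **..*....
step 5: *.*..***.
step 6: ...*..*..  (repeats step 0; period 6)
step 8: *.*..*...
position 1 holds .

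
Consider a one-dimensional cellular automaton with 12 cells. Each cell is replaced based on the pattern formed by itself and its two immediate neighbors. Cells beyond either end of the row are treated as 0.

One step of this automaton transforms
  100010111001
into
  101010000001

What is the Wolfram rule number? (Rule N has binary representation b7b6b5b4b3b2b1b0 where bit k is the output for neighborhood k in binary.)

5

position 7: 111 → 0  (bit 7 = 0)
position 8: 110 → 0  (bit 6 = 0)
position 5: 101 → 0  (bit 5 = 0)
position 1: 100 → 0  (bit 4 = 0)
position 6: 011 → 0  (bit 3 = 0)
position 0: 010 → 1  (bit 2 = 1)
position 3: 001 → 0  (bit 1 = 0)
position 2: 000 → 1  (bit 0 = 1)
bits b7..b0 = 00000101 = 5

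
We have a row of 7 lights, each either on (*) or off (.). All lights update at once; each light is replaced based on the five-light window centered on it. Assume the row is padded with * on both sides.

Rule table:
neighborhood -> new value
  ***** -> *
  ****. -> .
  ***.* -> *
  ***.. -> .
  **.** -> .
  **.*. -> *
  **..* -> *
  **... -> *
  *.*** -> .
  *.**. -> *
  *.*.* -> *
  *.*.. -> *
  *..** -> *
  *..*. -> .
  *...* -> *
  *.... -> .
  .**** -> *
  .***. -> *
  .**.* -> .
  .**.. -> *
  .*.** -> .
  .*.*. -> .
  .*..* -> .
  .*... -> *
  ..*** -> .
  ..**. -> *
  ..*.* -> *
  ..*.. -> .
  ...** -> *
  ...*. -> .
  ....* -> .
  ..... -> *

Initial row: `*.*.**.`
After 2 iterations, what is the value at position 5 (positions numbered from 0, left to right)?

***.*..
*.***.*
position 5 holds .

.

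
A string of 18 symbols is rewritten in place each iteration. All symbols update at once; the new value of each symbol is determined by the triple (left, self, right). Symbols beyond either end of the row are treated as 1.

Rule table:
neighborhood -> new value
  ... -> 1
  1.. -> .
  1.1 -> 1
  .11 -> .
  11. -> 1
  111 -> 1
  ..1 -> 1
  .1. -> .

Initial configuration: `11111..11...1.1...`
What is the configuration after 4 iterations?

iteration 1: 11111.1.1.11.1..11
iteration 2: 111111.1.1.11..1.1
iteration 3: 1111111.1.1.1.1.1.
iteration 4: 11111111.1.1.1.1.1

11111111.1.1.1.1.1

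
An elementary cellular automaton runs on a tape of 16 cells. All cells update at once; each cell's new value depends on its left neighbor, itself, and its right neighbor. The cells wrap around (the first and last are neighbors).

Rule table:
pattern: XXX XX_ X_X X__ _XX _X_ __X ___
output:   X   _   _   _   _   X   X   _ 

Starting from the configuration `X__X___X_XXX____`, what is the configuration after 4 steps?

___X___XX___X___

step 1: X_XX__XX__X____X
step 2: _____X___XX___X_
step 3: ____XX__X____XX_
step 4: ___X___XX___X___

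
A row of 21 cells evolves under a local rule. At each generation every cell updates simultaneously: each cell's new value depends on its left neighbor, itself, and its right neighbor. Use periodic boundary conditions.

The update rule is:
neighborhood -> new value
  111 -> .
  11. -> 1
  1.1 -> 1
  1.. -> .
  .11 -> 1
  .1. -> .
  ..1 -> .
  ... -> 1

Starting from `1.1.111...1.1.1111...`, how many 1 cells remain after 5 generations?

10

.1.11.1.1..1.11..1.1.
..1111.1....111...1..
1.1..11..11.1.1.1...1
11...11..111.1.1..1.1
.1.1.11..1.11.1....11
count of 1: 10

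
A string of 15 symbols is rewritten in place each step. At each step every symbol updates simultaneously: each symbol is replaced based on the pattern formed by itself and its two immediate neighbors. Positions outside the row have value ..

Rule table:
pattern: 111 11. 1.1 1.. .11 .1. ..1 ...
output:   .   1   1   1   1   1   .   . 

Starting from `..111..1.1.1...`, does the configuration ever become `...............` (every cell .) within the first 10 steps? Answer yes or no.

no

..1.11.111111..
..111111....11.
..1....11...111
..11...111..1.1
..111..1.11.111
..1.11.111111.1
..111111....111
..1....11...1.1
..11...111..111
..111..1.11.1.1
step 10 is ..111..1.11.1.1, still not uniform .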